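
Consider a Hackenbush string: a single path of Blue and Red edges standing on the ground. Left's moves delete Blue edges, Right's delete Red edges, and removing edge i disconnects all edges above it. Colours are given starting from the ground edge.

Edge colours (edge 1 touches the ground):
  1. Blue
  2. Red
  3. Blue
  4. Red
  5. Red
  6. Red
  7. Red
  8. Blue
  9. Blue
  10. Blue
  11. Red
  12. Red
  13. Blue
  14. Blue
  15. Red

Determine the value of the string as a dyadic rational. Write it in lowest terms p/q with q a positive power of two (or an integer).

Build val(s[:k]) for k = 1..15, string s = Blue Red Blue Red Red Red Red Blue Blue Blue Red Red Blue Blue Red.
edge 1 of 15 (Blue): { 0 | none } => 1
edge 2 of 15 (Red): { 0 | 1 } => 1/2
edge 3 of 15 (Blue): { 0,1/2 | 1 } => 3/4
edge 4 of 15 (Red): { 0,1/2 | 3/4,1 } => 5/8
edge 5 of 15 (Red): { 0,1/2 | 5/8,3/4,1 } => 9/16
edge 6 of 15 (Red): { 0,1/2 | 9/16,5/8,3/4,1 } => 17/32
edge 7 of 15 (Red): { 0,1/2 | 17/32,9/16,5/8,3/4,1 } => 33/64
edge 8 of 15 (Blue): { 0,1/2,33/64 | 17/32,9/16,5/8,3/4,1 } => 67/128
edge 9 of 15 (Blue): { 0,1/2,33/64,67/128 | 17/32,9/16,5/8,3/4,1 } => 135/256
edge 10 of 15 (Blue): { 0,1/2,33/64,67/128,135/256 | 17/32,9/16,5/8,3/4,1 } => 271/512
edge 11 of 15 (Red): { 0,1/2,33/64,67/128,135/256 | 271/512,17/32,9/16,5/8,3/4,1 } => 541/1024
edge 12 of 15 (Red): { 0,1/2,33/64,67/128,135/256 | 541/1024,271/512,17/32,9/16,5/8,3/4,1 } => 1081/2048
edge 13 of 15 (Blue): { 0,1/2,33/64,67/128,135/256,1081/2048 | 541/1024,271/512,17/32,9/16,5/8,3/4,1 } => 2163/4096
edge 14 of 15 (Blue): { 0,1/2,33/64,67/128,135/256,1081/2048,2163/4096 | 541/1024,271/512,17/32,9/16,5/8,3/4,1 } => 4327/8192
edge 15 of 15 (Red): { 0,1/2,33/64,67/128,135/256,1081/2048,2163/4096 | 4327/8192,541/1024,271/512,17/32,9/16,5/8,3/4,1 } => 8653/16384

8653/16384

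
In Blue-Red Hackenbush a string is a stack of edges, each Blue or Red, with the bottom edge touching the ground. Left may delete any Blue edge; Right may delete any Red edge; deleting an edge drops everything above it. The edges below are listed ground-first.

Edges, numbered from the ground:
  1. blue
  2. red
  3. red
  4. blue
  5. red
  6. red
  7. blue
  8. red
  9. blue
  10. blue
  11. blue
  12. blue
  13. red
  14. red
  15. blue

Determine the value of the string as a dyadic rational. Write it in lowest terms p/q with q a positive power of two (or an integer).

val(b) = { 0 | ∅ } -> 1
val(br) = { 0 | 1 } -> 1/2
val(brr) = { 0 | 1/2,1 } -> 1/4
val(brrb) = { 0,1/4 | 1/2,1 } -> 3/8
val(brrbr) = { 0,1/4 | 3/8,1/2,1 } -> 5/16
val(brrbrr) = { 0,1/4 | 5/16,3/8,1/2,1 } -> 9/32
val(brrbrrb) = { 0,1/4,9/32 | 5/16,3/8,1/2,1 } -> 19/64
val(brrbrrbr) = { 0,1/4,9/32 | 19/64,5/16,3/8,1/2,1 } -> 37/128
val(brrbrrbrb) = { 0,1/4,9/32,37/128 | 19/64,5/16,3/8,1/2,1 } -> 75/256
val(brrbrrbrbb) = { 0,1/4,9/32,37/128,75/256 | 19/64,5/16,3/8,1/2,1 } -> 151/512
val(brrbrrbrbbb) = { 0,1/4,9/32,37/128,75/256,151/512 | 19/64,5/16,3/8,1/2,1 } -> 303/1024
val(brrbrrbrbbbb) = { 0,1/4,9/32,37/128,75/256,151/512,303/1024 | 19/64,5/16,3/8,1/2,1 } -> 607/2048
val(brrbrrbrbbbbr) = { 0,1/4,9/32,37/128,75/256,151/512,303/1024 | 607/2048,19/64,5/16,3/8,1/2,1 } -> 1213/4096
val(brrbrrbrbbbbrr) = { 0,1/4,9/32,37/128,75/256,151/512,303/1024 | 1213/4096,607/2048,19/64,5/16,3/8,1/2,1 } -> 2425/8192
val(brrbrrbrbbbbrrb) = { 0,1/4,9/32,37/128,75/256,151/512,303/1024,2425/8192 | 1213/4096,607/2048,19/64,5/16,3/8,1/2,1 } -> 4851/16384

4851/16384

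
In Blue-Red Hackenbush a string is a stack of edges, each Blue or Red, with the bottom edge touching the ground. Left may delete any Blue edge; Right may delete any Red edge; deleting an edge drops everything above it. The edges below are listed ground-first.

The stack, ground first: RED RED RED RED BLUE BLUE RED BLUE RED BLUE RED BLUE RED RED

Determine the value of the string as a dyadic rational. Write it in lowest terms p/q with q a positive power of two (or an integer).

-3415/1024

Recurse on prefixes of the 14-edge string RED RED RED RED BLUE BLUE RED BLUE RED BLUE RED BLUE RED RED:
1 of 14 · R · max L −∞ · min R 0 => -1
2 of 14 · RR · max L −∞ · min R -1 => -2
3 of 14 · RRR · max L −∞ · min R -2 => -3
4 of 14 · RRRR · max L −∞ · min R -3 => -4
5 of 14 · RRRRB · max L -4 · min R -3 => -7/2
6 of 14 · RRRRBB · max L -7/2 · min R -3 => -13/4
7 of 14 · RRRRBBR · max L -7/2 · min R -13/4 => -27/8
8 of 14 · RRRRBBRB · max L -27/8 · min R -13/4 => -53/16
9 of 14 · RRRRBBRBR · max L -27/8 · min R -53/16 => -107/32
10 of 14 · RRRRBBRBRB · max L -107/32 · min R -53/16 => -213/64
11 of 14 · RRRRBBRBRBR · max L -107/32 · min R -213/64 => -427/128
12 of 14 · RRRRBBRBRBRB · max L -427/128 · min R -213/64 => -853/256
13 of 14 · RRRRBBRBRBRBR · max L -427/128 · min R -853/256 => -1707/512
14 of 14 · RRRRBBRBRBRBRR · max L -427/128 · min R -1707/512 => -3415/1024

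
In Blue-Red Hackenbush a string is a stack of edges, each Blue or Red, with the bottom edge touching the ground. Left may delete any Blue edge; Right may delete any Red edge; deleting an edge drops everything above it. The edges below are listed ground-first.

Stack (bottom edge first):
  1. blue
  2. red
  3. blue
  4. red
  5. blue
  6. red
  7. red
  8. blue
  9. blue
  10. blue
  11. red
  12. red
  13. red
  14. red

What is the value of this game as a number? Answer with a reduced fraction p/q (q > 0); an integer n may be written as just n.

5345/8192

Recurse on prefixes of the 14-edge string blue red blue red blue red red blue blue blue red red red red:
edge 1 of 14 (blue): { 0 |  } — 1
edge 2 of 14 (red): { 0 | 1 } — 1/2
edge 3 of 14 (blue): { 0, 1/2 | 1 } — 3/4
edge 4 of 14 (red): { 0, 1/2 | 3/4, 1 } — 5/8
edge 5 of 14 (blue): { 0, 1/2, 5/8 | 3/4, 1 } — 11/16
edge 6 of 14 (red): { 0, 1/2, 5/8 | 11/16, 3/4, 1 } — 21/32
edge 7 of 14 (red): { 0, 1/2, 5/8 | 21/32, 11/16, 3/4, 1 } — 41/64
edge 8 of 14 (blue): { 0, 1/2, 5/8, 41/64 | 21/32, 11/16, 3/4, 1 } — 83/128
edge 9 of 14 (blue): { 0, 1/2, 5/8, 41/64, 83/128 | 21/32, 11/16, 3/4, 1 } — 167/256
edge 10 of 14 (blue): { 0, 1/2, 5/8, 41/64, 83/128, 167/256 | 21/32, 11/16, 3/4, 1 } — 335/512
edge 11 of 14 (red): { 0, 1/2, 5/8, 41/64, 83/128, 167/256 | 335/512, 21/32, 11/16, 3/4, 1 } — 669/1024
edge 12 of 14 (red): { 0, 1/2, 5/8, 41/64, 83/128, 167/256 | 669/1024, 335/512, 21/32, 11/16, 3/4, 1 } — 1337/2048
edge 13 of 14 (red): { 0, 1/2, 5/8, 41/64, 83/128, 167/256 | 1337/2048, 669/1024, 335/512, 21/32, 11/16, 3/4, 1 } — 2673/4096
edge 14 of 14 (red): { 0, 1/2, 5/8, 41/64, 83/128, 167/256 | 2673/4096, 1337/2048, 669/1024, 335/512, 21/32, 11/16, 3/4, 1 } — 5345/8192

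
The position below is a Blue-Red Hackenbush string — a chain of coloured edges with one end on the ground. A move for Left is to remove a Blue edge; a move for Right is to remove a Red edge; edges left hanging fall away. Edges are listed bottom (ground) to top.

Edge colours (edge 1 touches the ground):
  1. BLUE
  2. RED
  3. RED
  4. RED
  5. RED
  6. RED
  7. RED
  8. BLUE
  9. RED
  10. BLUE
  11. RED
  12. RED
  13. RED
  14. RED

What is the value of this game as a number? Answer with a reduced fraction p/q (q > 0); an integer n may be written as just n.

161/8192

Prefix values for BLUE RED RED RED RED RED RED BLUE RED BLUE RED RED RED RED via {L|R} + simplicity:
1 of 14 · B · max L 0 · min R +∞ ⇒ 1
2 of 14 · BR · max L 0 · min R 1 ⇒ 1/2
3 of 14 · BRR · max L 0 · min R 1/2 ⇒ 1/4
4 of 14 · BRRR · max L 0 · min R 1/4 ⇒ 1/8
5 of 14 · BRRRR · max L 0 · min R 1/8 ⇒ 1/16
6 of 14 · BRRRRR · max L 0 · min R 1/16 ⇒ 1/32
7 of 14 · BRRRRRR · max L 0 · min R 1/32 ⇒ 1/64
8 of 14 · BRRRRRRB · max L 1/64 · min R 1/32 ⇒ 3/128
9 of 14 · BRRRRRRBR · max L 1/64 · min R 3/128 ⇒ 5/256
10 of 14 · BRRRRRRBRB · max L 5/256 · min R 3/128 ⇒ 11/512
11 of 14 · BRRRRRRBRBR · max L 5/256 · min R 11/512 ⇒ 21/1024
12 of 14 · BRRRRRRBRBRR · max L 5/256 · min R 21/1024 ⇒ 41/2048
13 of 14 · BRRRRRRBRBRRR · max L 5/256 · min R 41/2048 ⇒ 81/4096
14 of 14 · BRRRRRRBRBRRRR · max L 5/256 · min R 81/4096 ⇒ 161/8192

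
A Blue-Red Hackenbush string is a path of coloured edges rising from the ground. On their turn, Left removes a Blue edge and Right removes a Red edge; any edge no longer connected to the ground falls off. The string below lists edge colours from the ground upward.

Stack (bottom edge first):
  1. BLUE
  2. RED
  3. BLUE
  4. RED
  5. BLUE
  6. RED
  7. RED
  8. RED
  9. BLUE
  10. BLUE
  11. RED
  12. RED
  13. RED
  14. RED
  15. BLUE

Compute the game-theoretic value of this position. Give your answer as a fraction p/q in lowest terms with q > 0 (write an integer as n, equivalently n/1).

B: Left { 0 }, Right { · } ⇒ simplest 1
BR: Left { 0 }, Right { 1 } ⇒ simplest 1/2
BRB: Left { 0; 1/2 }, Right { 1 } ⇒ simplest 3/4
BRBR: Left { 0; 1/2 }, Right { 3/4; 1 } ⇒ simplest 5/8
BRBRB: Left { 0; 1/2; 5/8 }, Right { 3/4; 1 } ⇒ simplest 11/16
BRBRBR: Left { 0; 1/2; 5/8 }, Right { 11/16; 3/4; 1 } ⇒ simplest 21/32
BRBRBRR: Left { 0; 1/2; 5/8 }, Right { 21/32; 11/16; 3/4; 1 } ⇒ simplest 41/64
BRBRBRRR: Left { 0; 1/2; 5/8 }, Right { 41/64; 21/32; 11/16; 3/4; 1 } ⇒ simplest 81/128
BRBRBRRRB: Left { 0; 1/2; 5/8; 81/128 }, Right { 41/64; 21/32; 11/16; 3/4; 1 } ⇒ simplest 163/256
BRBRBRRRBB: Left { 0; 1/2; 5/8; 81/128; 163/256 }, Right { 41/64; 21/32; 11/16; 3/4; 1 } ⇒ simplest 327/512
BRBRBRRRBBR: Left { 0; 1/2; 5/8; 81/128; 163/256 }, Right { 327/512; 41/64; 21/32; 11/16; 3/4; 1 } ⇒ simplest 653/1024
BRBRBRRRBBRR: Left { 0; 1/2; 5/8; 81/128; 163/256 }, Right { 653/1024; 327/512; 41/64; 21/32; 11/16; 3/4; 1 } ⇒ simplest 1305/2048
BRBRBRRRBBRRR: Left { 0; 1/2; 5/8; 81/128; 163/256 }, Right { 1305/2048; 653/1024; 327/512; 41/64; 21/32; 11/16; 3/4; 1 } ⇒ simplest 2609/4096
BRBRBRRRBBRRRR: Left { 0; 1/2; 5/8; 81/128; 163/256 }, Right { 2609/4096; 1305/2048; 653/1024; 327/512; 41/64; 21/32; 11/16; 3/4; 1 } ⇒ simplest 5217/8192
BRBRBRRRBBRRRRB: Left { 0; 1/2; 5/8; 81/128; 163/256; 5217/8192 }, Right { 2609/4096; 1305/2048; 653/1024; 327/512; 41/64; 21/32; 11/16; 3/4; 1 } ⇒ simplest 10435/16384

10435/16384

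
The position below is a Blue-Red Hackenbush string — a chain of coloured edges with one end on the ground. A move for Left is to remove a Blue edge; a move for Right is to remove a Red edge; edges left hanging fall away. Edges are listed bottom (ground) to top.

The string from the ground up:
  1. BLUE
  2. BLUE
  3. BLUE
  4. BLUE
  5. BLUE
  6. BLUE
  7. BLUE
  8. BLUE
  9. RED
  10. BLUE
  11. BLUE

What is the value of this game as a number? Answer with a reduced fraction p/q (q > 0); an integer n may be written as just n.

63/8

Recurse on prefixes of the 11-edge string BLUE BLUE BLUE BLUE BLUE BLUE BLUE BLUE RED BLUE BLUE:
1 of 11 · B · max L 0 · min R +∞ → 1
2 of 11 · BB · max L 1 · min R +∞ → 2
3 of 11 · BBB · max L 2 · min R +∞ → 3
4 of 11 · BBBB · max L 3 · min R +∞ → 4
5 of 11 · BBBBB · max L 4 · min R +∞ → 5
6 of 11 · BBBBBB · max L 5 · min R +∞ → 6
7 of 11 · BBBBBBB · max L 6 · min R +∞ → 7
8 of 11 · BBBBBBBB · max L 7 · min R +∞ → 8
9 of 11 · BBBBBBBBR · max L 7 · min R 8 → 15/2
10 of 11 · BBBBBBBBRB · max L 15/2 · min R 8 → 31/4
11 of 11 · BBBBBBBBRBB · max L 31/4 · min R 8 → 63/8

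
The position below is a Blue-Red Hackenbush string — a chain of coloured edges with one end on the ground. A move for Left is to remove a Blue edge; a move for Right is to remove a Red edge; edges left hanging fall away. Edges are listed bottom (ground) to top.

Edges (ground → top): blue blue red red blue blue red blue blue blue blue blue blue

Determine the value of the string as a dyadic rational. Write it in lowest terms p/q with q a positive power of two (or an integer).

Build G(s[:k]) for k = 1..13, string s = blue blue red red blue blue red blue blue blue blue blue blue.
1 of 13 · b · max L 0 · min R +∞ → 1
2 of 13 · bb · max L 1 · min R +∞ → 2
3 of 13 · bbr · max L 1 · min R 2 → 3/2
4 of 13 · bbrr · max L 1 · min R 3/2 → 5/4
5 of 13 · bbrrb · max L 5/4 · min R 3/2 → 11/8
6 of 13 · bbrrbb · max L 11/8 · min R 3/2 → 23/16
7 of 13 · bbrrbbr · max L 11/8 · min R 23/16 → 45/32
8 of 13 · bbrrbbrb · max L 45/32 · min R 23/16 → 91/64
9 of 13 · bbrrbbrbb · max L 91/64 · min R 23/16 → 183/128
10 of 13 · bbrrbbrbbb · max L 183/128 · min R 23/16 → 367/256
11 of 13 · bbrrbbrbbbb · max L 367/256 · min R 23/16 → 735/512
12 of 13 · bbrrbbrbbbbb · max L 735/512 · min R 23/16 → 1471/1024
13 of 13 · bbrrbbrbbbbbb · max L 1471/1024 · min R 23/16 → 2943/2048

2943/2048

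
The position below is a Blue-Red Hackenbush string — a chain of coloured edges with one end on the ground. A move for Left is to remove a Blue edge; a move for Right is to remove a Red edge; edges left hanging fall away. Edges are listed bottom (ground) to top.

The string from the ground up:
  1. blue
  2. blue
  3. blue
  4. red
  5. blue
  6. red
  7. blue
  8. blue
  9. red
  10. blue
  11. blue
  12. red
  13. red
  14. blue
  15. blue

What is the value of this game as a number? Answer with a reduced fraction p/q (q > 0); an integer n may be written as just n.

Build value(s[:k]) for k = 1..15, string s = blue blue blue red blue red blue blue red blue blue red red blue blue.
edge 1 of 15 (blue): { 0 |  } — 1
edge 2 of 15 (blue): { 0, 1 |  } — 2
edge 3 of 15 (blue): { 0, 1, 2 |  } — 3
edge 4 of 15 (red): { 0, 1, 2 | 3 } — 5/2
edge 5 of 15 (blue): { 0, 1, 2, 5/2 | 3 } — 11/4
edge 6 of 15 (red): { 0, 1, 2, 5/2 | 11/4, 3 } — 21/8
edge 7 of 15 (blue): { 0, 1, 2, 5/2, 21/8 | 11/4, 3 } — 43/16
edge 8 of 15 (blue): { 0, 1, 2, 5/2, 21/8, 43/16 | 11/4, 3 } — 87/32
edge 9 of 15 (red): { 0, 1, 2, 5/2, 21/8, 43/16 | 87/32, 11/4, 3 } — 173/64
edge 10 of 15 (blue): { 0, 1, 2, 5/2, 21/8, 43/16, 173/64 | 87/32, 11/4, 3 } — 347/128
edge 11 of 15 (blue): { 0, 1, 2, 5/2, 21/8, 43/16, 173/64, 347/128 | 87/32, 11/4, 3 } — 695/256
edge 12 of 15 (red): { 0, 1, 2, 5/2, 21/8, 43/16, 173/64, 347/128 | 695/256, 87/32, 11/4, 3 } — 1389/512
edge 13 of 15 (red): { 0, 1, 2, 5/2, 21/8, 43/16, 173/64, 347/128 | 1389/512, 695/256, 87/32, 11/4, 3 } — 2777/1024
edge 14 of 15 (blue): { 0, 1, 2, 5/2, 21/8, 43/16, 173/64, 347/128, 2777/1024 | 1389/512, 695/256, 87/32, 11/4, 3 } — 5555/2048
edge 15 of 15 (blue): { 0, 1, 2, 5/2, 21/8, 43/16, 173/64, 347/128, 2777/1024, 5555/2048 | 1389/512, 695/256, 87/32, 11/4, 3 } — 11111/4096

11111/4096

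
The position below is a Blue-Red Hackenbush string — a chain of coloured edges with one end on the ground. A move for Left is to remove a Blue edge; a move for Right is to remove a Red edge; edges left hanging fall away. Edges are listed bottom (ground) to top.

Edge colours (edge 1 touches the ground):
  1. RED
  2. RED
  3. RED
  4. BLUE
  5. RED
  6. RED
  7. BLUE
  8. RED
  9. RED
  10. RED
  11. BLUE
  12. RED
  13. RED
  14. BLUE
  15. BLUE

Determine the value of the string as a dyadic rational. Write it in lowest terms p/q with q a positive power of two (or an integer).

-11737/4096

Prefix values for RED RED RED BLUE RED RED BLUE RED RED RED BLUE RED RED BLUE BLUE via {L|R} + simplicity:
g_1 [R]  L=[—]  R=[0]  gives -1
g_2 [RR]  L=[—]  R=[-1; 0]  gives -2
g_3 [RRR]  L=[—]  R=[-2; -1; 0]  gives -3
g_4 [RRRB]  L=[-3]  R=[-2; -1; 0]  gives -5/2
g_5 [RRRBR]  L=[-3]  R=[-5/2; -2; -1; 0]  gives -11/4
g_6 [RRRBRR]  L=[-3]  R=[-11/4; -5/2; -2; -1; 0]  gives -23/8
g_7 [RRRBRRB]  L=[-3; -23/8]  R=[-11/4; -5/2; -2; -1; 0]  gives -45/16
g_8 [RRRBRRBR]  L=[-3; -23/8]  R=[-45/16; -11/4; -5/2; -2; -1; 0]  gives -91/32
g_9 [RRRBRRBRR]  L=[-3; -23/8]  R=[-91/32; -45/16; -11/4; -5/2; -2; -1; 0]  gives -183/64
g_10 [RRRBRRBRRR]  L=[-3; -23/8]  R=[-183/64; -91/32; -45/16; -11/4; -5/2; -2; -1; 0]  gives -367/128
g_11 [RRRBRRBRRRB]  L=[-3; -23/8; -367/128]  R=[-183/64; -91/32; -45/16; -11/4; -5/2; -2; -1; 0]  gives -733/256
g_12 [RRRBRRBRRRBR]  L=[-3; -23/8; -367/128]  R=[-733/256; -183/64; -91/32; -45/16; -11/4; -5/2; -2; -1; 0]  gives -1467/512
g_13 [RRRBRRBRRRBRR]  L=[-3; -23/8; -367/128]  R=[-1467/512; -733/256; -183/64; -91/32; -45/16; -11/4; -5/2; -2; -1; 0]  gives -2935/1024
g_14 [RRRBRRBRRRBRRB]  L=[-3; -23/8; -367/128; -2935/1024]  R=[-1467/512; -733/256; -183/64; -91/32; -45/16; -11/4; -5/2; -2; -1; 0]  gives -5869/2048
g_15 [RRRBRRBRRRBRRBB]  L=[-3; -23/8; -367/128; -2935/1024; -5869/2048]  R=[-1467/512; -733/256; -183/64; -91/32; -45/16; -11/4; -5/2; -2; -1; 0]  gives -11737/4096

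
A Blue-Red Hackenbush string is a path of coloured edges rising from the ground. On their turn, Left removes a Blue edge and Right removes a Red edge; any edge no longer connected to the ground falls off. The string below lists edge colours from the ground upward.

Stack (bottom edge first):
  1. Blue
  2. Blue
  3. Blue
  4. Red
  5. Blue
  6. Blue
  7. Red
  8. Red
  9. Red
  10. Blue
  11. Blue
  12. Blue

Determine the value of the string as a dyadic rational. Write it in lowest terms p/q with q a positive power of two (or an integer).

1423/512

Recurse on prefixes of the 12-edge string Blue Blue Blue Red Blue Blue Red Red Red Blue Blue Blue:
B: Left { 0 }, Right { ∅ } — simplest 1
BB: Left { 0; 1 }, Right { ∅ } — simplest 2
BBB: Left { 0; 1; 2 }, Right { ∅ } — simplest 3
BBBR: Left { 0; 1; 2 }, Right { 3 } — simplest 5/2
BBBRB: Left { 0; 1; 2; 5/2 }, Right { 3 } — simplest 11/4
BBBRBB: Left { 0; 1; 2; 5/2; 11/4 }, Right { 3 } — simplest 23/8
BBBRBBR: Left { 0; 1; 2; 5/2; 11/4 }, Right { 23/8; 3 } — simplest 45/16
BBBRBBRR: Left { 0; 1; 2; 5/2; 11/4 }, Right { 45/16; 23/8; 3 } — simplest 89/32
BBBRBBRRR: Left { 0; 1; 2; 5/2; 11/4 }, Right { 89/32; 45/16; 23/8; 3 } — simplest 177/64
BBBRBBRRRB: Left { 0; 1; 2; 5/2; 11/4; 177/64 }, Right { 89/32; 45/16; 23/8; 3 } — simplest 355/128
BBBRBBRRRBB: Left { 0; 1; 2; 5/2; 11/4; 177/64; 355/128 }, Right { 89/32; 45/16; 23/8; 3 } — simplest 711/256
BBBRBBRRRBBB: Left { 0; 1; 2; 5/2; 11/4; 177/64; 355/128; 711/256 }, Right { 89/32; 45/16; 23/8; 3 } — simplest 1423/512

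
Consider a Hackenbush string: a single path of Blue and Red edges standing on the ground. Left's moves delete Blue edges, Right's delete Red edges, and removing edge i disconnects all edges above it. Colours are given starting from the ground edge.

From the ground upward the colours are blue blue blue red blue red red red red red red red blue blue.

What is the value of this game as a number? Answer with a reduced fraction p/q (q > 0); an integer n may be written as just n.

step 1: add blue to get b; options L={ 0 } R={ — } so 1
step 2: add blue to get bb; options L={ 0, 1 } R={ — } so 2
step 3: add blue to get bbb; options L={ 0, 1, 2 } R={ — } so 3
step 4: add red to get bbbr; options L={ 0, 1, 2 } R={ 3 } so 5/2
step 5: add blue to get bbbrb; options L={ 0, 1, 2, 5/2 } R={ 3 } so 11/4
step 6: add red to get bbbrbr; options L={ 0, 1, 2, 5/2 } R={ 11/4, 3 } so 21/8
step 7: add red to get bbbrbrr; options L={ 0, 1, 2, 5/2 } R={ 21/8, 11/4, 3 } so 41/16
step 8: add red to get bbbrbrrr; options L={ 0, 1, 2, 5/2 } R={ 41/16, 21/8, 11/4, 3 } so 81/32
step 9: add red to get bbbrbrrrr; options L={ 0, 1, 2, 5/2 } R={ 81/32, 41/16, 21/8, 11/4, 3 } so 161/64
step 10: add red to get bbbrbrrrrr; options L={ 0, 1, 2, 5/2 } R={ 161/64, 81/32, 41/16, 21/8, 11/4, 3 } so 321/128
step 11: add red to get bbbrbrrrrrr; options L={ 0, 1, 2, 5/2 } R={ 321/128, 161/64, 81/32, 41/16, 21/8, 11/4, 3 } so 641/256
step 12: add red to get bbbrbrrrrrrr; options L={ 0, 1, 2, 5/2 } R={ 641/256, 321/128, 161/64, 81/32, 41/16, 21/8, 11/4, 3 } so 1281/512
step 13: add blue to get bbbrbrrrrrrrb; options L={ 0, 1, 2, 5/2, 1281/512 } R={ 641/256, 321/128, 161/64, 81/32, 41/16, 21/8, 11/4, 3 } so 2563/1024
step 14: add blue to get bbbrbrrrrrrrbb; options L={ 0, 1, 2, 5/2, 1281/512, 2563/1024 } R={ 641/256, 321/128, 161/64, 81/32, 41/16, 21/8, 11/4, 3 } so 5127/2048

5127/2048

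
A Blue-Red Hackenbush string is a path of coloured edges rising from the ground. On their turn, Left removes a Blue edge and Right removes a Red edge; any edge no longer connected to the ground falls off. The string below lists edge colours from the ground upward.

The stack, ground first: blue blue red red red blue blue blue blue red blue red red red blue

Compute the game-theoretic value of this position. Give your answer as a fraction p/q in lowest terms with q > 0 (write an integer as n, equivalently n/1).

edge 1 of 15 (blue): { 0 | · } => 1
edge 2 of 15 (blue): { 0, 1 | · } => 2
edge 3 of 15 (red): { 0, 1 | 2 } => 3/2
edge 4 of 15 (red): { 0, 1 | 3/2, 2 } => 5/4
edge 5 of 15 (red): { 0, 1 | 5/4, 3/2, 2 } => 9/8
edge 6 of 15 (blue): { 0, 1, 9/8 | 5/4, 3/2, 2 } => 19/16
edge 7 of 15 (blue): { 0, 1, 9/8, 19/16 | 5/4, 3/2, 2 } => 39/32
edge 8 of 15 (blue): { 0, 1, 9/8, 19/16, 39/32 | 5/4, 3/2, 2 } => 79/64
edge 9 of 15 (blue): { 0, 1, 9/8, 19/16, 39/32, 79/64 | 5/4, 3/2, 2 } => 159/128
edge 10 of 15 (red): { 0, 1, 9/8, 19/16, 39/32, 79/64 | 159/128, 5/4, 3/2, 2 } => 317/256
edge 11 of 15 (blue): { 0, 1, 9/8, 19/16, 39/32, 79/64, 317/256 | 159/128, 5/4, 3/2, 2 } => 635/512
edge 12 of 15 (red): { 0, 1, 9/8, 19/16, 39/32, 79/64, 317/256 | 635/512, 159/128, 5/4, 3/2, 2 } => 1269/1024
edge 13 of 15 (red): { 0, 1, 9/8, 19/16, 39/32, 79/64, 317/256 | 1269/1024, 635/512, 159/128, 5/4, 3/2, 2 } => 2537/2048
edge 14 of 15 (red): { 0, 1, 9/8, 19/16, 39/32, 79/64, 317/256 | 2537/2048, 1269/1024, 635/512, 159/128, 5/4, 3/2, 2 } => 5073/4096
edge 15 of 15 (blue): { 0, 1, 9/8, 19/16, 39/32, 79/64, 317/256, 5073/4096 | 2537/2048, 1269/1024, 635/512, 159/128, 5/4, 3/2, 2 } => 10147/8192

10147/8192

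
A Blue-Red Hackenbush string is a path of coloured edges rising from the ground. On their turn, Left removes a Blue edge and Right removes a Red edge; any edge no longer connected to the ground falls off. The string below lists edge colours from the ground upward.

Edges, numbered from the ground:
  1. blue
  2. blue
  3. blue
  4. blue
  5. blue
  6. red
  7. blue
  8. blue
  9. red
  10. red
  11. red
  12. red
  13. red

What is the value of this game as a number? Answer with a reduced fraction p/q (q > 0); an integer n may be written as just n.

b: Left { 0 }, Right { — } — simplest 1
bb: Left { 0, 1 }, Right { — } — simplest 2
bbb: Left { 0, 1, 2 }, Right { — } — simplest 3
bbbb: Left { 0, 1, 2, 3 }, Right { — } — simplest 4
bbbbb: Left { 0, 1, 2, 3, 4 }, Right { — } — simplest 5
bbbbbr: Left { 0, 1, 2, 3, 4 }, Right { 5 } — simplest 9/2
bbbbbrb: Left { 0, 1, 2, 3, 4, 9/2 }, Right { 5 } — simplest 19/4
bbbbbrbb: Left { 0, 1, 2, 3, 4, 9/2, 19/4 }, Right { 5 } — simplest 39/8
bbbbbrbbr: Left { 0, 1, 2, 3, 4, 9/2, 19/4 }, Right { 39/8, 5 } — simplest 77/16
bbbbbrbbrr: Left { 0, 1, 2, 3, 4, 9/2, 19/4 }, Right { 77/16, 39/8, 5 } — simplest 153/32
bbbbbrbbrrr: Left { 0, 1, 2, 3, 4, 9/2, 19/4 }, Right { 153/32, 77/16, 39/8, 5 } — simplest 305/64
bbbbbrbbrrrr: Left { 0, 1, 2, 3, 4, 9/2, 19/4 }, Right { 305/64, 153/32, 77/16, 39/8, 5 } — simplest 609/128
bbbbbrbbrrrrr: Left { 0, 1, 2, 3, 4, 9/2, 19/4 }, Right { 609/128, 305/64, 153/32, 77/16, 39/8, 5 } — simplest 1217/256

1217/256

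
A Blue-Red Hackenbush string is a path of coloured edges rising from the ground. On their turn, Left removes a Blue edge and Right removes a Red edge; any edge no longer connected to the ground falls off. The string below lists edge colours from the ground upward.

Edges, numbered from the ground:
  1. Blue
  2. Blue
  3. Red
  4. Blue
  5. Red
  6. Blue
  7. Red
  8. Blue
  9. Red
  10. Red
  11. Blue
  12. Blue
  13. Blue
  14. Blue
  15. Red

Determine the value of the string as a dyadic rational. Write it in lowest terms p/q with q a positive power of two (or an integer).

edge 1 of 15 (Blue): { 0 | — } = 1
edge 2 of 15 (Blue): { 0, 1 | — } = 2
edge 3 of 15 (Red): { 0, 1 | 2 } = 3/2
edge 4 of 15 (Blue): { 0, 1, 3/2 | 2 } = 7/4
edge 5 of 15 (Red): { 0, 1, 3/2 | 7/4, 2 } = 13/8
edge 6 of 15 (Blue): { 0, 1, 3/2, 13/8 | 7/4, 2 } = 27/16
edge 7 of 15 (Red): { 0, 1, 3/2, 13/8 | 27/16, 7/4, 2 } = 53/32
edge 8 of 15 (Blue): { 0, 1, 3/2, 13/8, 53/32 | 27/16, 7/4, 2 } = 107/64
edge 9 of 15 (Red): { 0, 1, 3/2, 13/8, 53/32 | 107/64, 27/16, 7/4, 2 } = 213/128
edge 10 of 15 (Red): { 0, 1, 3/2, 13/8, 53/32 | 213/128, 107/64, 27/16, 7/4, 2 } = 425/256
edge 11 of 15 (Blue): { 0, 1, 3/2, 13/8, 53/32, 425/256 | 213/128, 107/64, 27/16, 7/4, 2 } = 851/512
edge 12 of 15 (Blue): { 0, 1, 3/2, 13/8, 53/32, 425/256, 851/512 | 213/128, 107/64, 27/16, 7/4, 2 } = 1703/1024
edge 13 of 15 (Blue): { 0, 1, 3/2, 13/8, 53/32, 425/256, 851/512, 1703/1024 | 213/128, 107/64, 27/16, 7/4, 2 } = 3407/2048
edge 14 of 15 (Blue): { 0, 1, 3/2, 13/8, 53/32, 425/256, 851/512, 1703/1024, 3407/2048 | 213/128, 107/64, 27/16, 7/4, 2 } = 6815/4096
edge 15 of 15 (Red): { 0, 1, 3/2, 13/8, 53/32, 425/256, 851/512, 1703/1024, 3407/2048 | 6815/4096, 213/128, 107/64, 27/16, 7/4, 2 } = 13629/8192

13629/8192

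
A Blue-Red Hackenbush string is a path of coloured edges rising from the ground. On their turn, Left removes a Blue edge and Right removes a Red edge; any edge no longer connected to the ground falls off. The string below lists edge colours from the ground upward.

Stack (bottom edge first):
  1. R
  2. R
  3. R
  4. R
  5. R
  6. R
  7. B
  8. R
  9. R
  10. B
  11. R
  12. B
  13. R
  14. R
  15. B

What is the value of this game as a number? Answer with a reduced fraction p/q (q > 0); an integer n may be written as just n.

step 1: add R to get R; options L={ (no moves) } R={ 0 } — -1
step 2: add R to get RR; options L={ (no moves) } R={ -1 0 } — -2
step 3: add R to get RRR; options L={ (no moves) } R={ -2 -1 0 } — -3
step 4: add R to get RRRR; options L={ (no moves) } R={ -3 -2 -1 0 } — -4
step 5: add R to get RRRRR; options L={ (no moves) } R={ -4 -3 -2 -1 0 } — -5
step 6: add R to get RRRRRR; options L={ (no moves) } R={ -5 -4 -3 -2 -1 0 } — -6
step 7: add B to get RRRRRRB; options L={ -6 } R={ -5 -4 -3 -2 -1 0 } — -11/2
step 8: add R to get RRRRRRBR; options L={ -6 } R={ -11/2 -5 -4 -3 -2 -1 0 } — -23/4
step 9: add R to get RRRRRRBRR; options L={ -6 } R={ -23/4 -11/2 -5 -4 -3 -2 -1 0 } — -47/8
step 10: add B to get RRRRRRBRRB; options L={ -6 -47/8 } R={ -23/4 -11/2 -5 -4 -3 -2 -1 0 } — -93/16
step 11: add R to get RRRRRRBRRBR; options L={ -6 -47/8 } R={ -93/16 -23/4 -11/2 -5 -4 -3 -2 -1 0 } — -187/32
step 12: add B to get RRRRRRBRRBRB; options L={ -6 -47/8 -187/32 } R={ -93/16 -23/4 -11/2 -5 -4 -3 -2 -1 0 } — -373/64
step 13: add R to get RRRRRRBRRBRBR; options L={ -6 -47/8 -187/32 } R={ -373/64 -93/16 -23/4 -11/2 -5 -4 -3 -2 -1 0 } — -747/128
step 14: add R to get RRRRRRBRRBRBRR; options L={ -6 -47/8 -187/32 } R={ -747/128 -373/64 -93/16 -23/4 -11/2 -5 -4 -3 -2 -1 0 } — -1495/256
step 15: add B to get RRRRRRBRRBRBRRB; options L={ -6 -47/8 -187/32 -1495/256 } R={ -747/128 -373/64 -93/16 -23/4 -11/2 -5 -4 -3 -2 -1 0 } — -2989/512

-2989/512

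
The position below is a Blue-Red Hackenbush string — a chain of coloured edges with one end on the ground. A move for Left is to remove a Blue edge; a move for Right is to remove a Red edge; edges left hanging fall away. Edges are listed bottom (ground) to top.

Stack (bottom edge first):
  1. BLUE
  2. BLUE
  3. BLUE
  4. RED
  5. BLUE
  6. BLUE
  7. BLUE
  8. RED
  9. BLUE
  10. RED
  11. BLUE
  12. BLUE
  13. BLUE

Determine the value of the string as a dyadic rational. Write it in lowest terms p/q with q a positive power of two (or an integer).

Prefix values for BLUE BLUE BLUE RED BLUE BLUE BLUE RED BLUE RED BLUE BLUE BLUE via {L|R} + simplicity:
value(B) = { 0 | (no moves) } ⇒ 1
value(BB) = { 0, 1 | (no moves) } ⇒ 2
value(BBB) = { 0, 1, 2 | (no moves) } ⇒ 3
value(BBBR) = { 0, 1, 2 | 3 } ⇒ 5/2
value(BBBRB) = { 0, 1, 2, 5/2 | 3 } ⇒ 11/4
value(BBBRBB) = { 0, 1, 2, 5/2, 11/4 | 3 } ⇒ 23/8
value(BBBRBBB) = { 0, 1, 2, 5/2, 11/4, 23/8 | 3 } ⇒ 47/16
value(BBBRBBBR) = { 0, 1, 2, 5/2, 11/4, 23/8 | 47/16, 3 } ⇒ 93/32
value(BBBRBBBRB) = { 0, 1, 2, 5/2, 11/4, 23/8, 93/32 | 47/16, 3 } ⇒ 187/64
value(BBBRBBBRBR) = { 0, 1, 2, 5/2, 11/4, 23/8, 93/32 | 187/64, 47/16, 3 } ⇒ 373/128
value(BBBRBBBRBRB) = { 0, 1, 2, 5/2, 11/4, 23/8, 93/32, 373/128 | 187/64, 47/16, 3 } ⇒ 747/256
value(BBBRBBBRBRBB) = { 0, 1, 2, 5/2, 11/4, 23/8, 93/32, 373/128, 747/256 | 187/64, 47/16, 3 } ⇒ 1495/512
value(BBBRBBBRBRBBB) = { 0, 1, 2, 5/2, 11/4, 23/8, 93/32, 373/128, 747/256, 1495/512 | 187/64, 47/16, 3 } ⇒ 2991/1024

2991/1024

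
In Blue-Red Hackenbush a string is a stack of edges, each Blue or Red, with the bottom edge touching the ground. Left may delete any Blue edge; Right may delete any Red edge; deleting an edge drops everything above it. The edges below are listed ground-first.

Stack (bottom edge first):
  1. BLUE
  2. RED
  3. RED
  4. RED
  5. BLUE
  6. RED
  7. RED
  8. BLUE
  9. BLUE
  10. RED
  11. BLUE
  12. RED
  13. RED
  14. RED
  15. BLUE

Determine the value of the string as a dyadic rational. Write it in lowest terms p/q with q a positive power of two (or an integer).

Prefix values for BLUE RED RED RED BLUE RED RED BLUE BLUE RED BLUE RED RED RED BLUE via {L|R} + simplicity:
g(B) = { 0 | ∅ } — 1
g(BR) = { 0 | 1 } — 1/2
g(BRR) = { 0 | 1/2, 1 } — 1/4
g(BRRR) = { 0 | 1/4, 1/2, 1 } — 1/8
g(BRRRB) = { 0, 1/8 | 1/4, 1/2, 1 } — 3/16
g(BRRRBR) = { 0, 1/8 | 3/16, 1/4, 1/2, 1 } — 5/32
g(BRRRBRR) = { 0, 1/8 | 5/32, 3/16, 1/4, 1/2, 1 } — 9/64
g(BRRRBRRB) = { 0, 1/8, 9/64 | 5/32, 3/16, 1/4, 1/2, 1 } — 19/128
g(BRRRBRRBB) = { 0, 1/8, 9/64, 19/128 | 5/32, 3/16, 1/4, 1/2, 1 } — 39/256
g(BRRRBRRBBR) = { 0, 1/8, 9/64, 19/128 | 39/256, 5/32, 3/16, 1/4, 1/2, 1 } — 77/512
g(BRRRBRRBBRB) = { 0, 1/8, 9/64, 19/128, 77/512 | 39/256, 5/32, 3/16, 1/4, 1/2, 1 } — 155/1024
g(BRRRBRRBBRBR) = { 0, 1/8, 9/64, 19/128, 77/512 | 155/1024, 39/256, 5/32, 3/16, 1/4, 1/2, 1 } — 309/2048
g(BRRRBRRBBRBRR) = { 0, 1/8, 9/64, 19/128, 77/512 | 309/2048, 155/1024, 39/256, 5/32, 3/16, 1/4, 1/2, 1 } — 617/4096
g(BRRRBRRBBRBRRR) = { 0, 1/8, 9/64, 19/128, 77/512 | 617/4096, 309/2048, 155/1024, 39/256, 5/32, 3/16, 1/4, 1/2, 1 } — 1233/8192
g(BRRRBRRBBRBRRRB) = { 0, 1/8, 9/64, 19/128, 77/512, 1233/8192 | 617/4096, 309/2048, 155/1024, 39/256, 5/32, 3/16, 1/4, 1/2, 1 } — 2467/16384

2467/16384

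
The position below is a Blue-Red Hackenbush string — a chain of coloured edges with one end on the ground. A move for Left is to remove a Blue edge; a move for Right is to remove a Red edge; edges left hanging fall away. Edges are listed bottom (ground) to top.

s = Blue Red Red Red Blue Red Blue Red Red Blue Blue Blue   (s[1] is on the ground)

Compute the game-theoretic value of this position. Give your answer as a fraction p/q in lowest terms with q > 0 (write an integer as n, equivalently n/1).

Build value(s[:k]) for k = 1..12, string s = Blue Red Red Red Blue Red Blue Red Red Blue Blue Blue.
B: Left { 0 }, Right { (no moves) } => simplest 1
BR: Left { 0 }, Right { 1 } => simplest 1/2
BRR: Left { 0 }, Right { 1/2; 1 } => simplest 1/4
BRRR: Left { 0 }, Right { 1/4; 1/2; 1 } => simplest 1/8
BRRRB: Left { 0; 1/8 }, Right { 1/4; 1/2; 1 } => simplest 3/16
BRRRBR: Left { 0; 1/8 }, Right { 3/16; 1/4; 1/2; 1 } => simplest 5/32
BRRRBRB: Left { 0; 1/8; 5/32 }, Right { 3/16; 1/4; 1/2; 1 } => simplest 11/64
BRRRBRBR: Left { 0; 1/8; 5/32 }, Right { 11/64; 3/16; 1/4; 1/2; 1 } => simplest 21/128
BRRRBRBRR: Left { 0; 1/8; 5/32 }, Right { 21/128; 11/64; 3/16; 1/4; 1/2; 1 } => simplest 41/256
BRRRBRBRRB: Left { 0; 1/8; 5/32; 41/256 }, Right { 21/128; 11/64; 3/16; 1/4; 1/2; 1 } => simplest 83/512
BRRRBRBRRBB: Left { 0; 1/8; 5/32; 41/256; 83/512 }, Right { 21/128; 11/64; 3/16; 1/4; 1/2; 1 } => simplest 167/1024
BRRRBRBRRBBB: Left { 0; 1/8; 5/32; 41/256; 83/512; 167/1024 }, Right { 21/128; 11/64; 3/16; 1/4; 1/2; 1 } => simplest 335/2048

335/2048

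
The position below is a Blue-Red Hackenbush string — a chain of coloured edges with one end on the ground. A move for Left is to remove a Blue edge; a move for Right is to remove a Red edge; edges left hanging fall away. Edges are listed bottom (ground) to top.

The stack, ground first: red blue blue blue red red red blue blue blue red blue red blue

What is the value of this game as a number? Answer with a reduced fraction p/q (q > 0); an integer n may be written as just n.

-1813/8192

Recurse on prefixes of the 14-edge string red blue blue blue red red red blue blue blue red blue red blue:
value(r) = { (no moves) | 0 } → -1
value(rb) = { -1 | 0 } → -1/2
value(rbb) = { -1; -1/2 | 0 } → -1/4
value(rbbb) = { -1; -1/2; -1/4 | 0 } → -1/8
value(rbbbr) = { -1; -1/2; -1/4 | -1/8; 0 } → -3/16
value(rbbbrr) = { -1; -1/2; -1/4 | -3/16; -1/8; 0 } → -7/32
value(rbbbrrr) = { -1; -1/2; -1/4 | -7/32; -3/16; -1/8; 0 } → -15/64
value(rbbbrrrb) = { -1; -1/2; -1/4; -15/64 | -7/32; -3/16; -1/8; 0 } → -29/128
value(rbbbrrrbb) = { -1; -1/2; -1/4; -15/64; -29/128 | -7/32; -3/16; -1/8; 0 } → -57/256
value(rbbbrrrbbb) = { -1; -1/2; -1/4; -15/64; -29/128; -57/256 | -7/32; -3/16; -1/8; 0 } → -113/512
value(rbbbrrrbbbr) = { -1; -1/2; -1/4; -15/64; -29/128; -57/256 | -113/512; -7/32; -3/16; -1/8; 0 } → -227/1024
value(rbbbrrrbbbrb) = { -1; -1/2; -1/4; -15/64; -29/128; -57/256; -227/1024 | -113/512; -7/32; -3/16; -1/8; 0 } → -453/2048
value(rbbbrrrbbbrbr) = { -1; -1/2; -1/4; -15/64; -29/128; -57/256; -227/1024 | -453/2048; -113/512; -7/32; -3/16; -1/8; 0 } → -907/4096
value(rbbbrrrbbbrbrb) = { -1; -1/2; -1/4; -15/64; -29/128; -57/256; -227/1024; -907/4096 | -453/2048; -113/512; -7/32; -3/16; -1/8; 0 } → -1813/8192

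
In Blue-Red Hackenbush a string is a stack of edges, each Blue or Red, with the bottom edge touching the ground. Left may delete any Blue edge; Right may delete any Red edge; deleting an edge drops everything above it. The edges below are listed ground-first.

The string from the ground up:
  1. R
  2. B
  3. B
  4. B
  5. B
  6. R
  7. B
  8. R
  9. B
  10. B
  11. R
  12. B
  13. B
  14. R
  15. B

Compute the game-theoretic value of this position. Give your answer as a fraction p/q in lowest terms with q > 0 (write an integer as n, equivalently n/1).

R: Left {  }, Right { 0 } => simplest -1
RB: Left { -1 }, Right { 0 } => simplest -1/2
RBB: Left { -1; -1/2 }, Right { 0 } => simplest -1/4
RBBB: Left { -1; -1/2; -1/4 }, Right { 0 } => simplest -1/8
RBBBB: Left { -1; -1/2; -1/4; -1/8 }, Right { 0 } => simplest -1/16
RBBBBR: Left { -1; -1/2; -1/4; -1/8 }, Right { -1/16; 0 } => simplest -3/32
RBBBBRB: Left { -1; -1/2; -1/4; -1/8; -3/32 }, Right { -1/16; 0 } => simplest -5/64
RBBBBRBR: Left { -1; -1/2; -1/4; -1/8; -3/32 }, Right { -5/64; -1/16; 0 } => simplest -11/128
RBBBBRBRB: Left { -1; -1/2; -1/4; -1/8; -3/32; -11/128 }, Right { -5/64; -1/16; 0 } => simplest -21/256
RBBBBRBRBB: Left { -1; -1/2; -1/4; -1/8; -3/32; -11/128; -21/256 }, Right { -5/64; -1/16; 0 } => simplest -41/512
RBBBBRBRBBR: Left { -1; -1/2; -1/4; -1/8; -3/32; -11/128; -21/256 }, Right { -41/512; -5/64; -1/16; 0 } => simplest -83/1024
RBBBBRBRBBRB: Left { -1; -1/2; -1/4; -1/8; -3/32; -11/128; -21/256; -83/1024 }, Right { -41/512; -5/64; -1/16; 0 } => simplest -165/2048
RBBBBRBRBBRBB: Left { -1; -1/2; -1/4; -1/8; -3/32; -11/128; -21/256; -83/1024; -165/2048 }, Right { -41/512; -5/64; -1/16; 0 } => simplest -329/4096
RBBBBRBRBBRBBR: Left { -1; -1/2; -1/4; -1/8; -3/32; -11/128; -21/256; -83/1024; -165/2048 }, Right { -329/4096; -41/512; -5/64; -1/16; 0 } => simplest -659/8192
RBBBBRBRBBRBBRB: Left { -1; -1/2; -1/4; -1/8; -3/32; -11/128; -21/256; -83/1024; -165/2048; -659/8192 }, Right { -329/4096; -41/512; -5/64; -1/16; 0 } => simplest -1317/16384

-1317/16384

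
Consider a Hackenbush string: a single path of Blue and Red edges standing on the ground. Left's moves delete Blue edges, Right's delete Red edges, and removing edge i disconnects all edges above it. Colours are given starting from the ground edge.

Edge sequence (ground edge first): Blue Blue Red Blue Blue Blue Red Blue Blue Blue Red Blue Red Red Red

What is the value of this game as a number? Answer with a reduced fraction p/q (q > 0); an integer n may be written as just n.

edge 1 of 15 (Blue): { 0 | · } ⇒ 1
edge 2 of 15 (Blue): { 0 1 | · } ⇒ 2
edge 3 of 15 (Red): { 0 1 | 2 } ⇒ 3/2
edge 4 of 15 (Blue): { 0 1 3/2 | 2 } ⇒ 7/4
edge 5 of 15 (Blue): { 0 1 3/2 7/4 | 2 } ⇒ 15/8
edge 6 of 15 (Blue): { 0 1 3/2 7/4 15/8 | 2 } ⇒ 31/16
edge 7 of 15 (Red): { 0 1 3/2 7/4 15/8 | 31/16 2 } ⇒ 61/32
edge 8 of 15 (Blue): { 0 1 3/2 7/4 15/8 61/32 | 31/16 2 } ⇒ 123/64
edge 9 of 15 (Blue): { 0 1 3/2 7/4 15/8 61/32 123/64 | 31/16 2 } ⇒ 247/128
edge 10 of 15 (Blue): { 0 1 3/2 7/4 15/8 61/32 123/64 247/128 | 31/16 2 } ⇒ 495/256
edge 11 of 15 (Red): { 0 1 3/2 7/4 15/8 61/32 123/64 247/128 | 495/256 31/16 2 } ⇒ 989/512
edge 12 of 15 (Blue): { 0 1 3/2 7/4 15/8 61/32 123/64 247/128 989/512 | 495/256 31/16 2 } ⇒ 1979/1024
edge 13 of 15 (Red): { 0 1 3/2 7/4 15/8 61/32 123/64 247/128 989/512 | 1979/1024 495/256 31/16 2 } ⇒ 3957/2048
edge 14 of 15 (Red): { 0 1 3/2 7/4 15/8 61/32 123/64 247/128 989/512 | 3957/2048 1979/1024 495/256 31/16 2 } ⇒ 7913/4096
edge 15 of 15 (Red): { 0 1 3/2 7/4 15/8 61/32 123/64 247/128 989/512 | 7913/4096 3957/2048 1979/1024 495/256 31/16 2 } ⇒ 15825/8192

15825/8192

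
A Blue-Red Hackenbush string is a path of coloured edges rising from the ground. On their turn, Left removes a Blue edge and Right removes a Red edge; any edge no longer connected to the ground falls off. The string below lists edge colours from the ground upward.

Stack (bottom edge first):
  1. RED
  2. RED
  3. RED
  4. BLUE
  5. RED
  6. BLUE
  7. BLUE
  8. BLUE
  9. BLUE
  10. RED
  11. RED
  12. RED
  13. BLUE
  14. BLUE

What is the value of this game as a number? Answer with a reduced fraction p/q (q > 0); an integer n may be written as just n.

edge 1 of 14 (RED): {  | 0 } -> -1
edge 2 of 14 (RED): {  | -1; 0 } -> -2
edge 3 of 14 (RED): {  | -2; -1; 0 } -> -3
edge 4 of 14 (BLUE): { -3 | -2; -1; 0 } -> -5/2
edge 5 of 14 (RED): { -3 | -5/2; -2; -1; 0 } -> -11/4
edge 6 of 14 (BLUE): { -3; -11/4 | -5/2; -2; -1; 0 } -> -21/8
edge 7 of 14 (BLUE): { -3; -11/4; -21/8 | -5/2; -2; -1; 0 } -> -41/16
edge 8 of 14 (BLUE): { -3; -11/4; -21/8; -41/16 | -5/2; -2; -1; 0 } -> -81/32
edge 9 of 14 (BLUE): { -3; -11/4; -21/8; -41/16; -81/32 | -5/2; -2; -1; 0 } -> -161/64
edge 10 of 14 (RED): { -3; -11/4; -21/8; -41/16; -81/32 | -161/64; -5/2; -2; -1; 0 } -> -323/128
edge 11 of 14 (RED): { -3; -11/4; -21/8; -41/16; -81/32 | -323/128; -161/64; -5/2; -2; -1; 0 } -> -647/256
edge 12 of 14 (RED): { -3; -11/4; -21/8; -41/16; -81/32 | -647/256; -323/128; -161/64; -5/2; -2; -1; 0 } -> -1295/512
edge 13 of 14 (BLUE): { -3; -11/4; -21/8; -41/16; -81/32; -1295/512 | -647/256; -323/128; -161/64; -5/2; -2; -1; 0 } -> -2589/1024
edge 14 of 14 (BLUE): { -3; -11/4; -21/8; -41/16; -81/32; -1295/512; -2589/1024 | -647/256; -323/128; -161/64; -5/2; -2; -1; 0 } -> -5177/2048

-5177/2048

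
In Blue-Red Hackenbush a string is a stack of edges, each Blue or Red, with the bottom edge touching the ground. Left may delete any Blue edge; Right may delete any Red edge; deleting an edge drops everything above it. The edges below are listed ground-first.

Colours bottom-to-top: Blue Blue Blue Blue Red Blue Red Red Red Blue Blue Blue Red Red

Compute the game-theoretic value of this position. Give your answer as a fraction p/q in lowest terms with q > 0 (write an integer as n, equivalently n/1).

Build val(s[:k]) for k = 1..14, string s = Blue Blue Blue Blue Red Blue Red Red Red Blue Blue Blue Red Red.
B: Left { 0 }, Right {  } gives simplest 1
BB: Left { 0,1 }, Right {  } gives simplest 2
BBB: Left { 0,1,2 }, Right {  } gives simplest 3
BBBB: Left { 0,1,2,3 }, Right {  } gives simplest 4
BBBBR: Left { 0,1,2,3 }, Right { 4 } gives simplest 7/2
BBBBRB: Left { 0,1,2,3,7/2 }, Right { 4 } gives simplest 15/4
BBBBRBR: Left { 0,1,2,3,7/2 }, Right { 15/4,4 } gives simplest 29/8
BBBBRBRR: Left { 0,1,2,3,7/2 }, Right { 29/8,15/4,4 } gives simplest 57/16
BBBBRBRRR: Left { 0,1,2,3,7/2 }, Right { 57/16,29/8,15/4,4 } gives simplest 113/32
BBBBRBRRRB: Left { 0,1,2,3,7/2,113/32 }, Right { 57/16,29/8,15/4,4 } gives simplest 227/64
BBBBRBRRRBB: Left { 0,1,2,3,7/2,113/32,227/64 }, Right { 57/16,29/8,15/4,4 } gives simplest 455/128
BBBBRBRRRBBB: Left { 0,1,2,3,7/2,113/32,227/64,455/128 }, Right { 57/16,29/8,15/4,4 } gives simplest 911/256
BBBBRBRRRBBBR: Left { 0,1,2,3,7/2,113/32,227/64,455/128 }, Right { 911/256,57/16,29/8,15/4,4 } gives simplest 1821/512
BBBBRBRRRBBBRR: Left { 0,1,2,3,7/2,113/32,227/64,455/128 }, Right { 1821/512,911/256,57/16,29/8,15/4,4 } gives simplest 3641/1024

3641/1024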